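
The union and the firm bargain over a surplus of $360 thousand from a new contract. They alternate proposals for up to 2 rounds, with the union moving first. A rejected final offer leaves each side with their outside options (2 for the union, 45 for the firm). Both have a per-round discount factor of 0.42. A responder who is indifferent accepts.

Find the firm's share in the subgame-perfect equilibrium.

Round 2 (the firm proposes): the union gets 2 if talks fail, so the firm offers 2 and keeps 358.
Round 1 (the union proposes): the firm can get 358 next round, worth 0.42 × 358 = 150.36 now, so the union offers 150.36, keeping 209.64.

150.36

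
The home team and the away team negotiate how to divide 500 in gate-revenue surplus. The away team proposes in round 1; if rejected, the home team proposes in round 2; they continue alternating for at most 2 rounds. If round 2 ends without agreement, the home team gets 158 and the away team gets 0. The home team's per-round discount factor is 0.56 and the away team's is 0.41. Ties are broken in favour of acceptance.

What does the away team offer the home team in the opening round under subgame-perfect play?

Solve by backward induction from round 2.
Round 2 (the home team proposes): rejection yields 0 for the away team; the home team offers 0 and keeps 500.
Round 1 (the away team proposes): the home team can get 500 next round, worth 0.56 × 500 = 280 now; the away team offers that and keeps 220.

280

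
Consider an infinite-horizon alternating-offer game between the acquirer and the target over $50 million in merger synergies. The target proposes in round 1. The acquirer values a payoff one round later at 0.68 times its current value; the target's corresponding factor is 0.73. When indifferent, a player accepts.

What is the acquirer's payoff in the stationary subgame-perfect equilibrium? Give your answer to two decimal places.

18.23

In a stationary SPE each proposer offers the other exactly their discounted continuation value.
If the target keeps x when proposing and the acquirer keeps y when proposing, then x = 50 − 0.68y and y = 50 − 0.73x.
Solving: x = 50(1 − 0.68) / (1 − 0.73·0.68) = 16 / 0.5036 ≈ 31.7712.
The acquirer gets 50 − 31.7712 ≈ 18.2288.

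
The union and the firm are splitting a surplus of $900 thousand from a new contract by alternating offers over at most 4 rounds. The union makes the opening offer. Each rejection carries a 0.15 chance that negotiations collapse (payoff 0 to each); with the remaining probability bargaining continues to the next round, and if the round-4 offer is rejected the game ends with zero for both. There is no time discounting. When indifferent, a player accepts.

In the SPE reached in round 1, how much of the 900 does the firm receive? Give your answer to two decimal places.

667.46

Round 4 (the firm proposes): rejection yields 0 for the union; the firm offers 0 and keeps 900.
Round 3 (the union proposes): rejecting gives the firm an expected 0.85 × 900 = 765; the union offers that and keeps 135.
Round 2 (the firm proposes): rejecting gives the union an expected 0.85 × 135 = 114.75. The firm offers 114.75 and keeps 900 − 114.75 = 785.25.
Round 1 (the union proposes): rejecting gives the firm an expected 0.85 × 785.25 = 667.4625; the union offers that and keeps 232.5375.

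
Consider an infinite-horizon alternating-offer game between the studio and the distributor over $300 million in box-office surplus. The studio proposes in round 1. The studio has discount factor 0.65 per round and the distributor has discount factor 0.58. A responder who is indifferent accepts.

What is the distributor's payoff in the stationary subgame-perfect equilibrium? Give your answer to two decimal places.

When the studio proposes, the distributor accepts any offer worth at least 0.58 times what the distributor would get by proposing next round; and vice versa.
This gives x = 300 − 0.58y and y = 300 − 0.65x, where x and y are each side's share when it proposes.
Hence (1 − 0.58·0.65)x = 300(1 − 0.58), i.e. 0.623·x = 126.
x ≈ 202.2472; the distributor's share is 300 − x ≈ 97.7528.

97.75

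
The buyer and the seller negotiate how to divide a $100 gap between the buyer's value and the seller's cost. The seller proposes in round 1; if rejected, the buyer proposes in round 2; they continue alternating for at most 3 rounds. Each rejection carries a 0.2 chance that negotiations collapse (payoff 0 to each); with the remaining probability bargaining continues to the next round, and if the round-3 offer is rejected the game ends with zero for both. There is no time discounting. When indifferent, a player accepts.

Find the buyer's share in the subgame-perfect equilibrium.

16

Round 3 (the seller proposes): rejection yields 0 for the buyer; the seller offers 0 and keeps 100.
Round 2 (the buyer proposes): rejecting gives the seller an expected 0.8 × 100 = 80, so the buyer offers 80, keeping 20.
Round 1 (the seller proposes): rejecting gives the buyer an expected 0.8 × 20 = 16; the seller offers that and keeps 84.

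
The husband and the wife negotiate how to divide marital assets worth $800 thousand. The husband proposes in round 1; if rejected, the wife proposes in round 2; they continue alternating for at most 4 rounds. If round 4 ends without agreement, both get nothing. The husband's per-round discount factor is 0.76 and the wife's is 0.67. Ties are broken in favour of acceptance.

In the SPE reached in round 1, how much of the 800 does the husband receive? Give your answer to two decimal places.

398.43

Round 4 (the wife proposes): the husband will accept anything ≥ 0, so the wife offers 0 and keeps 800.
Round 3 (the husband proposes): the wife can get 800 next round, worth 0.67 × 800 = 536 now. The husband offers 536 and keeps 800 − 536 = 264.
Round 2 (the wife proposes): the husband can get 264 next round, worth 0.76 × 264 = 200.64 now, so the wife offers 200.64, keeping 599.36.
Round 1 (the husband proposes): the wife can get 599.36 next round, worth 0.67 × 599.36 = 401.5712 now; the husband offers that and keeps 398.4288.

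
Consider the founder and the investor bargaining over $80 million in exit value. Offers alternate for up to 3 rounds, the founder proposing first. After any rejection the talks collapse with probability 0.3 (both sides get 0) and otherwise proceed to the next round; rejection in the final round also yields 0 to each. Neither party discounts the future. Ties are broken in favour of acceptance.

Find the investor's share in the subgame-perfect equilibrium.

By backward induction:
Round 3 (the founder proposes): the investor will accept anything ≥ 0, so the founder offers 0 and keeps 80.
Round 2 (the investor proposes): rejecting gives the founder an expected 0.7 × 80 = 56; the investor offers that and keeps 24.
Round 1 (the founder proposes): rejecting gives the investor an expected 0.7 × 24 = 16.8; the founder offers that and keeps 63.2.

16.8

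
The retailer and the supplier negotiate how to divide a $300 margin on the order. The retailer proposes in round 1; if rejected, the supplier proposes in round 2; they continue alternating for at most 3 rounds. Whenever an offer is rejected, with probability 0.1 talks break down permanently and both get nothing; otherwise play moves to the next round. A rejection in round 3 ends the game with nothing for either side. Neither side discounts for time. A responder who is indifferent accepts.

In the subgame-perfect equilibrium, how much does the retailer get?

273

Round 3 (the retailer proposes): the supplier will accept anything ≥ 0, so the retailer offers 0 and keeps 300.
Round 2 (the supplier proposes): rejecting gives the retailer an expected 0.9 × 300 = 270, so the supplier offers 270, keeping 30.
Round 1 (the retailer proposes): rejecting gives the supplier an expected 0.9 × 30 = 27, so the retailer offers 27, keeping 273.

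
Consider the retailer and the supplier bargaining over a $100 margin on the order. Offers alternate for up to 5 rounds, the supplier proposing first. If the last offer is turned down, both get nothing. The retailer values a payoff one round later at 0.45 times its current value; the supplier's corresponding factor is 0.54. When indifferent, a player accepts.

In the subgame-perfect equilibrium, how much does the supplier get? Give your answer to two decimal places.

Round 5 (the supplier proposes): the retailer will accept anything ≥ 0, so the supplier offers 0 and keeps 100.
Round 4 (the retailer proposes): the supplier can get 100 next round, worth 0.54 × 100 = 54 now; the retailer offers that and keeps 46.
Round 3 (the supplier proposes): the retailer can get 46 next round, worth 0.45 × 46 = 20.7 now; the supplier offers that and keeps 79.3.
Round 2 (the retailer proposes): the supplier can get 79.3 next round, worth 0.54 × 79.3 = 42.822 now, so the retailer offers 42.822, keeping 57.178.
Round 1 (the supplier proposes): the retailer can get 57.178 next round, worth 0.45 × 57.178 = 25.7301 now; the supplier offers that and keeps 74.2699.

74.27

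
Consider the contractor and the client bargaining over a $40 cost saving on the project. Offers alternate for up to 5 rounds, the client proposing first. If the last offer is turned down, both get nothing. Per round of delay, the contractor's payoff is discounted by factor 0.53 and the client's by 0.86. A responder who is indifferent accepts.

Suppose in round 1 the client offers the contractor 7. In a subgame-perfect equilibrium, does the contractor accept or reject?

Round 5 (the client proposes): rejection yields 0 for the contractor; the client offers 0 and keeps 40.
Round 4 (the contractor proposes): the client can get 40 next round, worth 0.86 × 40 = 34.4 now. The contractor offers 34.4 and keeps 40 − 34.4 = 5.6.
Round 3 (the client proposes): the contractor can get 5.6 next round, worth 0.53 × 5.6 = 2.968 now; the client offers that and keeps 37.032.
Round 2 (the contractor proposes): the client can get 37.032 next round, worth 0.86 × 37.032 = 31.84752 now, so the contractor offers 31.84752, keeping 8.15248.
So by rejecting in round 1, the contractor gets 8.15248 next round, worth 0.53 × 8.15248 = 4.3208144 now.
Offer 7 ≥ 4.3208144, so the contractor accepts.

Accept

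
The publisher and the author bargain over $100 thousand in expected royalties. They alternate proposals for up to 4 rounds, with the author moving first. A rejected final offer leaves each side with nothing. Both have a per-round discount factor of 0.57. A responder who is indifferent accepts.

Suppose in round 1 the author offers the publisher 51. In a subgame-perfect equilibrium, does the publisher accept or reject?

Accept

Round 4 (the publisher proposes): the author will accept anything ≥ 0, so the publisher offers 0 and keeps 100.
Round 3 (the author proposes): the publisher can get 100 next round, worth 0.57 × 100 = 57 now. The author offers 57 and keeps 100 − 57 = 43.
Round 2 (the publisher proposes): the author can get 43 next round, worth 0.57 × 43 = 24.51 now, so the publisher offers 24.51, keeping 75.49.
So by rejecting in round 1, the publisher gets 75.49 next round, worth 0.57 × 75.49 = 43.0293 now.
Offer 51 ≥ 43.0293, so the publisher accepts.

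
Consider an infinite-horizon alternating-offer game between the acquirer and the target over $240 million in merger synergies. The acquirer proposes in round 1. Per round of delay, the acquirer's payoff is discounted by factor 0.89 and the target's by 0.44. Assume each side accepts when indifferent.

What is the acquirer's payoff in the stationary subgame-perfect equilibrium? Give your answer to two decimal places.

Let x be the acquirer's share when the acquirer proposes and y be the target's share when the target proposes.
The target accepts iff offered ≥ 0.44·y, so x = 240 − 0.44y. Symmetrically y = 240 − 0.89x.
Substituting: x = 240 − 0.44(240 − 0.89x), giving x(1 − 0.89·0.44) = 240(1 − 0.44).
So x = 240 × 0.56 / 0.6084 ≈ 220.9073, and the target receives 240 − x ≈ 19.0927.

220.91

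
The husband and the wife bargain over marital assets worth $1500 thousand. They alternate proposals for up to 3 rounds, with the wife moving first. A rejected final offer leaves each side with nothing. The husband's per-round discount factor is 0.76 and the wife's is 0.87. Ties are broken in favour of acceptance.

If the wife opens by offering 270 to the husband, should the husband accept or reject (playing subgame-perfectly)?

Accept

Work out the husband's continuation value if the offer is rejected.
Round 3 (the wife proposes): rejection yields 0 for the husband; the wife offers 0 and keeps 1500.
Round 2 (the husband proposes): the wife can get 1500 next round, worth 0.87 × 1500 = 1305 now, so the husband offers 1305, keeping 195.
So by rejecting in round 1, the husband gets 195 next round, worth 0.76 × 195 = 148.2 now.
Offer 270 ≥ 148.2, so the husband accepts.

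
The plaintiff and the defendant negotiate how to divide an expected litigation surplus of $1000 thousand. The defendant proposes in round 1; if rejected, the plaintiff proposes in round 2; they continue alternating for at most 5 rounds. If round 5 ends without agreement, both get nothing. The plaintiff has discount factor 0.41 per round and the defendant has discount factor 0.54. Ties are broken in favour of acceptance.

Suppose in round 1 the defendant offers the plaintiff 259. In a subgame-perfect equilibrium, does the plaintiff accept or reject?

Round 5 (the defendant proposes): the plaintiff will accept anything ≥ 0, so the defendant offers 0 and keeps 1000.
Round 4 (the plaintiff proposes): the defendant can get 1000 next round, worth 0.54 × 1000 = 540 now; the plaintiff offers that and keeps 460.
Round 3 (the defendant proposes): the plaintiff can get 460 next round, worth 0.41 × 460 = 188.6 now; the defendant offers that and keeps 811.4.
Round 2 (the plaintiff proposes): the defendant can get 811.4 next round, worth 0.54 × 811.4 = 438.156 now; the plaintiff offers that and keeps 561.844.
So by rejecting in round 1, the plaintiff gets 561.844 next round, worth 0.41 × 561.844 = 230.35604 now.
Offer 259 ≥ 230.35604, so the plaintiff accepts.

Accept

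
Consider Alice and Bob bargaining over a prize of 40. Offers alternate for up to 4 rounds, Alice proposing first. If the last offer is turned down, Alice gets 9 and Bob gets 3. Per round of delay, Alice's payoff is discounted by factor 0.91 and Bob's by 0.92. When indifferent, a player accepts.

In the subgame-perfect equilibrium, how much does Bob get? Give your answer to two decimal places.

Solve by backward induction from round 4.
Round 4 (Bob proposes): Alice gets 9 if talks fail, so Bob offers 9 and keeps 31.
Round 3 (Alice proposes): Bob can get 31 next round, worth 0.92 × 31 = 28.52 now, so Alice offers 28.52, keeping 11.48.
Round 2 (Bob proposes): Alice can get 11.48 next round, worth 0.91 × 11.48 = 10.4468 now; Bob offers that and keeps 29.5532.
Round 1 (Alice proposes): Bob can get 29.5532 next round, worth 0.92 × 29.5532 = 27.188944 now; Alice offers that and keeps 12.811056.

27.19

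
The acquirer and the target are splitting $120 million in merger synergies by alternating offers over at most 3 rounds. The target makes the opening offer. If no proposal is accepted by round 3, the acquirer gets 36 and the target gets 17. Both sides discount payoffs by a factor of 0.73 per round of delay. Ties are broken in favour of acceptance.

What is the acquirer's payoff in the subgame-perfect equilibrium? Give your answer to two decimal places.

42.84

Solve by backward induction from round 3.
Round 3 (the target proposes): the acquirer gets 36 if talks fail, so the target offers 36 and keeps 84.
Round 2 (the acquirer proposes): the target can get 84 next round, worth 0.73 × 84 = 61.32 now. The acquirer offers 61.32 and keeps 120 − 61.32 = 58.68.
Round 1 (the target proposes): the acquirer can get 58.68 next round, worth 0.73 × 58.68 = 42.8364 now; the target offers that and keeps 77.1636.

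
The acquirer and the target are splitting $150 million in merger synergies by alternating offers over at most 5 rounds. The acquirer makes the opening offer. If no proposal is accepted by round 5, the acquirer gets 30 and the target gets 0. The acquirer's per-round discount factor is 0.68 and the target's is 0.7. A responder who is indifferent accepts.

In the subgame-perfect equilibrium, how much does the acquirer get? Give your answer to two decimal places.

100.41

Round 5 (the acquirer proposes): rejection yields 0 for the target; the acquirer offers 0 and keeps 150.
Round 4 (the target proposes): the acquirer can get 150 next round, worth 0.68 × 150 = 102 now. The target offers 102 and keeps 150 − 102 = 48.
Round 3 (the acquirer proposes): the target can get 48 next round, worth 0.7 × 48 = 33.6 now, so the acquirer offers 33.6, keeping 116.4.
Round 2 (the target proposes): the acquirer can get 116.4 next round, worth 0.68 × 116.4 = 79.152 now. The target offers 79.152 and keeps 150 − 79.152 = 70.848.
Round 1 (the acquirer proposes): the target can get 70.848 next round, worth 0.7 × 70.848 = 49.5936 now, so the acquirer offers 49.5936, keeping 100.4064.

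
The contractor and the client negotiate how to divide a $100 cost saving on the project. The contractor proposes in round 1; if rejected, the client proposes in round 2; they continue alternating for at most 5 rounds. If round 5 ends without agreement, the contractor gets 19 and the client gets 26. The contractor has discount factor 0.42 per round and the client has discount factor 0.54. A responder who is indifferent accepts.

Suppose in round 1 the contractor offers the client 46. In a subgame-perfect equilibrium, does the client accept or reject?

Accept

Round 5 (the contractor proposes): the client gets 26 if talks fail, so the contractor offers 26 and keeps 74.
Round 4 (the client proposes): the contractor can get 74 next round, worth 0.42 × 74 = 31.08 now. The client offers 31.08 and keeps 100 − 31.08 = 68.92.
Round 3 (the contractor proposes): the client can get 68.92 next round, worth 0.54 × 68.92 = 37.2168 now. The contractor offers 37.2168 and keeps 100 − 37.2168 = 62.7832.
Round 2 (the client proposes): the contractor can get 62.7832 next round, worth 0.42 × 62.7832 = 26.368944 now, so the client offers 26.368944, keeping 73.631056.
So by rejecting in round 1, the client gets 73.631056 next round, worth 0.54 × 73.631056 = 39.76077024 now.
Offer 46 ≥ 39.76077024, so the client accepts.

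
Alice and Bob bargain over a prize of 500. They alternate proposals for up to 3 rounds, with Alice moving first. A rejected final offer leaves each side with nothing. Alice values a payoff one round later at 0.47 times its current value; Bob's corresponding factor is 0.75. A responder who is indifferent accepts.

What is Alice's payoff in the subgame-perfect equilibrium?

301.25

By backward induction:
Round 3 (Alice proposes): rejection yields 0 for Bob; Alice offers 0 and keeps 500.
Round 2 (Bob proposes): Alice can get 500 next round, worth 0.47 × 500 = 235 now. Bob offers 235 and keeps 500 − 235 = 265.
Round 1 (Alice proposes): Bob can get 265 next round, worth 0.75 × 265 = 198.75 now, so Alice offers 198.75, keeping 301.25.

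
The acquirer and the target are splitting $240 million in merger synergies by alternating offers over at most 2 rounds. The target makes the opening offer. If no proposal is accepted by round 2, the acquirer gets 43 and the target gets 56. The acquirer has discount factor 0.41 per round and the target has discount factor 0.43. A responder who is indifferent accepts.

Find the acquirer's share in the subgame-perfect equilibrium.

Round 2 (the acquirer proposes): the target gets 56 if talks fail, so the acquirer offers 56 and keeps 184.
Round 1 (the target proposes): the acquirer can get 184 next round, worth 0.41 × 184 = 75.44 now, so the target offers 75.44, keeping 164.56.

75.44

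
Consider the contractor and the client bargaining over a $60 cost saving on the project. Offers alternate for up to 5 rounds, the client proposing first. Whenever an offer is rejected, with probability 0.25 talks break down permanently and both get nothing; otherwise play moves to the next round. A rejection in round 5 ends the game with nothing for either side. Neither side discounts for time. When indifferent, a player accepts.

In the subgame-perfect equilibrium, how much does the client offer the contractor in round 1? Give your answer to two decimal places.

17.58

Round 5 (the client proposes): rejection yields 0 for the contractor; the client offers 0 and keeps 60.
Round 4 (the contractor proposes): rejecting gives the client an expected 0.75 × 60 = 45; the contractor offers that and keeps 15.
Round 3 (the client proposes): rejecting gives the contractor an expected 0.75 × 15 = 11.25, so the client offers 11.25, keeping 48.75.
Round 2 (the contractor proposes): rejecting gives the client an expected 0.75 × 48.75 = 36.5625, so the contractor offers 36.5625, keeping 23.4375.
Round 1 (the client proposes): rejecting gives the contractor an expected 0.75 × 23.4375 = 17.578125. The client offers 17.578125 and keeps 60 − 17.578125 = 42.421875.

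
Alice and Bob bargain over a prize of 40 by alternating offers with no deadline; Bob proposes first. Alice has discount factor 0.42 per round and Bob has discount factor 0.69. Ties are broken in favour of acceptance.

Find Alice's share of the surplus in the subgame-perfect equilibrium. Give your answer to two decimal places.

7.33

In a stationary SPE each proposer offers the other exactly their discounted continuation value.
If Bob keeps x when proposing and Alice keeps y when proposing, then x = 40 − 0.42y and y = 40 − 0.69x.
Solving: x = 40(1 − 0.42) / (1 − 0.69·0.42) = 23.2 / 0.7102 ≈ 32.6669.
Alice gets 40 − 32.6669 ≈ 7.3331.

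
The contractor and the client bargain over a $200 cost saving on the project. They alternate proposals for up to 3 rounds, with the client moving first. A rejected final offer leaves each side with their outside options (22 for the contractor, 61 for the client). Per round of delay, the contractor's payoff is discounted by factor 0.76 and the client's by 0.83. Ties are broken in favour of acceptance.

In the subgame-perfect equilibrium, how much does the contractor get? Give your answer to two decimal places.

Round 3 (the client proposes): the contractor gets 22 if talks fail, so the client offers 22 and keeps 178.
Round 2 (the contractor proposes): the client can get 178 next round, worth 0.83 × 178 = 147.74 now; the contractor offers that and keeps 52.26.
Round 1 (the client proposes): the contractor can get 52.26 next round, worth 0.76 × 52.26 = 39.7176 now, so the client offers 39.7176, keeping 160.2824.

39.72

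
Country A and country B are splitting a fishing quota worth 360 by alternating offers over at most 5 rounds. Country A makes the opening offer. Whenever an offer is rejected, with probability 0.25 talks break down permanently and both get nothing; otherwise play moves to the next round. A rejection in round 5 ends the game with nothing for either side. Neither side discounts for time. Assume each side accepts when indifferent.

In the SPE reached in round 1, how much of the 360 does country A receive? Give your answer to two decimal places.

Round 5 (country A proposes): country B will accept anything ≥ 0, so country A offers 0 and keeps 360.
Round 4 (country B proposes): rejecting gives country A an expected 0.75 × 360 = 270; country B offers that and keeps 90.
Round 3 (country A proposes): rejecting gives country B an expected 0.75 × 90 = 67.5, so country A offers 67.5, keeping 292.5.
Round 2 (country B proposes): rejecting gives country A an expected 0.75 × 292.5 = 219.375; country B offers that and keeps 140.625.
Round 1 (country A proposes): rejecting gives country B an expected 0.75 × 140.625 = 105.46875, so country A offers 105.46875, keeping 254.53125.

254.53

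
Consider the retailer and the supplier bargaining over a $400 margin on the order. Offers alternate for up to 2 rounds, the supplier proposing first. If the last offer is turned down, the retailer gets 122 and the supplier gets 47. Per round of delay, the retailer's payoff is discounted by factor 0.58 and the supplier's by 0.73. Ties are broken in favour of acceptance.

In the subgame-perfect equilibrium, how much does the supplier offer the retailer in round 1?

Round 2 (the retailer proposes): the supplier gets 47 if talks fail, so the retailer offers 47 and keeps 353.
Round 1 (the supplier proposes): the retailer can get 353 next round, worth 0.58 × 353 = 204.74 now, so the supplier offers 204.74, keeping 195.26.

204.74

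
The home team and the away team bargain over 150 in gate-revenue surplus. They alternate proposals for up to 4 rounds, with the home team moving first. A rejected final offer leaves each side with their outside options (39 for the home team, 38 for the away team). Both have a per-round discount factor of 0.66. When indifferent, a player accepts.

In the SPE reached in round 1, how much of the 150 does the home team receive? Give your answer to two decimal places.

84.43

Solve by backward induction from round 4.
Round 4 (the away team proposes): the home team gets 39 if talks fail, so the away team offers 39 and keeps 111.
Round 3 (the home team proposes): the away team can get 111 next round, worth 0.66 × 111 = 73.26 now; the home team offers that and keeps 76.74.
Round 2 (the away team proposes): the home team can get 76.74 next round, worth 0.66 × 76.74 = 50.6484 now; the away team offers that and keeps 99.3516.
Round 1 (the home team proposes): the away team can get 99.3516 next round, worth 0.66 × 99.3516 = 65.572056 now, so the home team offers 65.572056, keeping 84.427944.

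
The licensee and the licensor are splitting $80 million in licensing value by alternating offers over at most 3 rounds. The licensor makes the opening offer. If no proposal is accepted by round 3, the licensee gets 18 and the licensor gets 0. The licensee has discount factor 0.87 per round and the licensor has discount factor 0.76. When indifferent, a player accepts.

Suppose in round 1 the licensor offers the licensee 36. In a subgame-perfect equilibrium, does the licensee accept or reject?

Round 3 (the licensor proposes): the licensee gets 18 if talks fail, so the licensor offers 18 and keeps 62.
Round 2 (the licensee proposes): the licensor can get 62 next round, worth 0.76 × 62 = 47.12 now; the licensee offers that and keeps 32.88.
So by rejecting in round 1, the licensee gets 32.88 next round, worth 0.87 × 32.88 = 28.6056 now.
Offer 36 ≥ 28.6056, so the licensee accepts.

Accept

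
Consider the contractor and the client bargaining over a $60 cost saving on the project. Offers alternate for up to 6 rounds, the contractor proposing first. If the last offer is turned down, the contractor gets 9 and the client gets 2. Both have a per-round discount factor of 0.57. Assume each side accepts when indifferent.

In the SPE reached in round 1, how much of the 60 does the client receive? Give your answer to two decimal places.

22.55

Round 6 (the client proposes): the contractor gets 9 if talks fail, so the client offers 9 and keeps 51.
Round 5 (the contractor proposes): the client can get 51 next round, worth 0.57 × 51 = 29.07 now, so the contractor offers 29.07, keeping 30.93.
Round 4 (the client proposes): the contractor can get 30.93 next round, worth 0.57 × 30.93 = 17.6301 now, so the client offers 17.6301, keeping 42.3699.
Round 3 (the contractor proposes): the client can get 42.3699 next round, worth 0.57 × 42.3699 = 24.150843 now. The contractor offers 24.150843 and keeps 60 − 24.150843 = 35.849157.
Round 2 (the client proposes): the contractor can get 35.849157 next round, worth 0.57 × 35.849157 = 20.43401949 now; the client offers that and keeps 39.56598051.
Round 1 (the contractor proposes): the client can get 39.56598051 next round, worth 0.57 × 39.56598051 = 22.5526088907 now. The contractor offers 22.5526088907 and keeps 60 − 22.5526088907 = 37.4473911093.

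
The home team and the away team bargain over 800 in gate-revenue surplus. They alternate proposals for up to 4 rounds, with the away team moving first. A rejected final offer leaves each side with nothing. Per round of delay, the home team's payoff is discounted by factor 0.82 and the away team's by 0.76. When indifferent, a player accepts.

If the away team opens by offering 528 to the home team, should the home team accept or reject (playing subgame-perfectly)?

Work out the home team's continuation value if the offer is rejected.
Round 4 (the home team proposes): rejection yields 0 for the away team; the home team offers 0 and keeps 800.
Round 3 (the away team proposes): the home team can get 800 next round, worth 0.82 × 800 = 656 now, so the away team offers 656, keeping 144.
Round 2 (the home team proposes): the away team can get 144 next round, worth 0.76 × 144 = 109.44 now, so the home team offers 109.44, keeping 690.56.
So by rejecting in round 1, the home team gets 690.56 next round, worth 0.82 × 690.56 = 566.2592 now.
Offer 528 < 566.2592, so the home team rejects.

Reject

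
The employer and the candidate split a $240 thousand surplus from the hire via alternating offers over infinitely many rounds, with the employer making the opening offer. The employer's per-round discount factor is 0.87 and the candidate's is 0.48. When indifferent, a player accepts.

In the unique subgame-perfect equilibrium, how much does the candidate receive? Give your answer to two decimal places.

25.71

Let x be the employer's share when the employer proposes and y be the candidate's share when the candidate proposes.
The candidate accepts iff offered ≥ 0.48·y, so x = 240 − 0.48y. Symmetrically y = 240 − 0.87x.
Substituting: x = 240 − 0.48(240 − 0.87x), giving x(1 − 0.87·0.48) = 240(1 − 0.48).
So x = 240 × 0.52 / 0.5824 ≈ 214.2857, and the candidate receives 240 − x ≈ 25.7143.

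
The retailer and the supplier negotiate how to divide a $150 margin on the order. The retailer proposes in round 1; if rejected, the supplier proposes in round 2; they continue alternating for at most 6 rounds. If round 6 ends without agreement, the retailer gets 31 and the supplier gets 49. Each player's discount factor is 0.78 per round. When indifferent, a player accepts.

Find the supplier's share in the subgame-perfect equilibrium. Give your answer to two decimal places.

75.76

By backward induction:
Round 6 (the supplier proposes): the retailer gets 31 if talks fail, so the supplier offers 31 and keeps 119.
Round 5 (the retailer proposes): the supplier can get 119 next round, worth 0.78 × 119 = 92.82 now, so the retailer offers 92.82, keeping 57.18.
Round 4 (the supplier proposes): the retailer can get 57.18 next round, worth 0.78 × 57.18 = 44.6004 now, so the supplier offers 44.6004, keeping 105.3996.
Round 3 (the retailer proposes): the supplier can get 105.3996 next round, worth 0.78 × 105.3996 = 82.211688 now, so the retailer offers 82.211688, keeping 67.788312.
Round 2 (the supplier proposes): the retailer can get 67.788312 next round, worth 0.78 × 67.788312 = 52.87488336 now; the supplier offers that and keeps 97.12511664.
Round 1 (the retailer proposes): the supplier can get 97.12511664 next round, worth 0.78 × 97.12511664 = 75.7575909792 now, so the retailer offers 75.7575909792, keeping 74.2424090208.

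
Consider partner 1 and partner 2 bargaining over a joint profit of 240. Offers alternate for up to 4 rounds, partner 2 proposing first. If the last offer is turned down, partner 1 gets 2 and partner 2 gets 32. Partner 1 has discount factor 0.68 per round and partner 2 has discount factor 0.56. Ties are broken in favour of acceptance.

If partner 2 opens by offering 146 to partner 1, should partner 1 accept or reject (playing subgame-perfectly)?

Round 4 (partner 1 proposes): partner 2 gets 32 if talks fail, so partner 1 offers 32 and keeps 208.
Round 3 (partner 2 proposes): partner 1 can get 208 next round, worth 0.68 × 208 = 141.44 now, so partner 2 offers 141.44, keeping 98.56.
Round 2 (partner 1 proposes): partner 2 can get 98.56 next round, worth 0.56 × 98.56 = 55.1936 now; partner 1 offers that and keeps 184.8064.
So by rejecting in round 1, partner 1 gets 184.8064 next round, worth 0.68 × 184.8064 = 125.668352 now.
Offer 146 ≥ 125.668352, so partner 1 accepts.

Accept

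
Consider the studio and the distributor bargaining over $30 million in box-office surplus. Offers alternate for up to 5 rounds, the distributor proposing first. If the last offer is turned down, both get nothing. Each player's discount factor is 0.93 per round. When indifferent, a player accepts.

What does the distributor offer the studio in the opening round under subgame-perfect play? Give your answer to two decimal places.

3.64

Round 5 (the distributor proposes): the studio will accept anything ≥ 0, so the distributor offers 0 and keeps 30.
Round 4 (the studio proposes): the distributor can get 30 next round, worth 0.93 × 30 = 27.9 now. The studio offers 27.9 and keeps 30 − 27.9 = 2.1.
Round 3 (the distributor proposes): the studio can get 2.1 next round, worth 0.93 × 2.1 = 1.953 now, so the distributor offers 1.953, keeping 28.047.
Round 2 (the studio proposes): the distributor can get 28.047 next round, worth 0.93 × 28.047 = 26.08371 now, so the studio offers 26.08371, keeping 3.91629.
Round 1 (the distributor proposes): the studio can get 3.91629 next round, worth 0.93 × 3.91629 = 3.6421497 now; the distributor offers that and keeps 26.3578503.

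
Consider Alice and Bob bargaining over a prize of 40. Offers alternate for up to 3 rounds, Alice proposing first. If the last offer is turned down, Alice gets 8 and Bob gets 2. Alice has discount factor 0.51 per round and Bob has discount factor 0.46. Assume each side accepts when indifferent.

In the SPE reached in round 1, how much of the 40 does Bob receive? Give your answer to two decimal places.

9.49

Round 3 (Alice proposes): Bob gets 2 if talks fail, so Alice offers 2 and keeps 38.
Round 2 (Bob proposes): Alice can get 38 next round, worth 0.51 × 38 = 19.38 now. Bob offers 19.38 and keeps 40 − 19.38 = 20.62.
Round 1 (Alice proposes): Bob can get 20.62 next round, worth 0.46 × 20.62 = 9.4852 now, so Alice offers 9.4852, keeping 30.5148.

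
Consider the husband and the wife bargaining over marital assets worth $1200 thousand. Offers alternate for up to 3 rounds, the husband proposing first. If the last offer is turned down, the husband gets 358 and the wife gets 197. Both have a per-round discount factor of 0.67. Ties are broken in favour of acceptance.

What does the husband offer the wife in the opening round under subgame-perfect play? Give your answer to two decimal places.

Round 3 (the husband proposes): the wife gets 197 if talks fail, so the husband offers 197 and keeps 1003.
Round 2 (the wife proposes): the husband can get 1003 next round, worth 0.67 × 1003 = 672.01 now. The wife offers 672.01 and keeps 1200 − 672.01 = 527.99.
Round 1 (the husband proposes): the wife can get 527.99 next round, worth 0.67 × 527.99 = 353.7533 now, so the husband offers 353.7533, keeping 846.2467.

353.75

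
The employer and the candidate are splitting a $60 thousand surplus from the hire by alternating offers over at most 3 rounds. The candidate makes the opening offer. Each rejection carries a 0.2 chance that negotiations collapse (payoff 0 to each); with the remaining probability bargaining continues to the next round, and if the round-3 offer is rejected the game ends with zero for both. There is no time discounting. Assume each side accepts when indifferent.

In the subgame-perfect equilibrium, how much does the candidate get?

By backward induction:
Round 3 (the candidate proposes): the employer will accept anything ≥ 0, so the candidate offers 0 and keeps 60.
Round 2 (the employer proposes): rejecting gives the candidate an expected 0.8 × 60 = 48, so the employer offers 48, keeping 12.
Round 1 (the candidate proposes): rejecting gives the employer an expected 0.8 × 12 = 9.6, so the candidate offers 9.6, keeping 50.4.

50.4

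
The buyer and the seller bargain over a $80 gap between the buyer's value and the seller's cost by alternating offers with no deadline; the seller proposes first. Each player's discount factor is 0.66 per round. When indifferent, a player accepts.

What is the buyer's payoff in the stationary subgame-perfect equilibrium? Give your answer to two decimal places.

Let x be the seller's share when the seller proposes and y be the buyer's share when the buyer proposes.
The buyer accepts iff offered ≥ 0.66·y, so x = 80 − 0.66y. Symmetrically y = 80 − 0.66x.
Substituting: x = 80 − 0.66(80 − 0.66x), giving x(1 − 0.66·0.66) = 80(1 − 0.66).
So x = 80 × 0.34 / 0.5644 ≈ 48.1928, and the buyer receives 80 − x ≈ 31.8072.

31.81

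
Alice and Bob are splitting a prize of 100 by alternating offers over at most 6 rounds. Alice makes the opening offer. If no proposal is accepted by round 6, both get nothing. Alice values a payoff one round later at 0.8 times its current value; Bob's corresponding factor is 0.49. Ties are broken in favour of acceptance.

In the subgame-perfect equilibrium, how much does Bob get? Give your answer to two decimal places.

Work backward from the last round.
Round 6 (Bob proposes): Alice will accept anything ≥ 0, so Bob offers 0 and keeps 100.
Round 5 (Alice proposes): Bob can get 100 next round, worth 0.49 × 100 = 49 now, so Alice offers 49, keeping 51.
Round 4 (Bob proposes): Alice can get 51 next round, worth 0.8 × 51 = 40.8 now, so Bob offers 40.8, keeping 59.2.
Round 3 (Alice proposes): Bob can get 59.2 next round, worth 0.49 × 59.2 = 29.008 now; Alice offers that and keeps 70.992.
Round 2 (Bob proposes): Alice can get 70.992 next round, worth 0.8 × 70.992 = 56.7936 now. Bob offers 56.7936 and keeps 100 − 56.7936 = 43.2064.
Round 1 (Alice proposes): Bob can get 43.2064 next round, worth 0.49 × 43.2064 = 21.171136 now. Alice offers 21.171136 and keeps 100 − 21.171136 = 78.828864.

21.17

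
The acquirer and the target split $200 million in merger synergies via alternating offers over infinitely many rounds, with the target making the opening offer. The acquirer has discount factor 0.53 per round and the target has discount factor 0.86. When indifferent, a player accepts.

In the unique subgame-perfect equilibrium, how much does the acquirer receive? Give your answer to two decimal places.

27.27

When the target proposes, the acquirer accepts any offer worth at least 0.53 times what the acquirer would get by proposing next round; and vice versa.
This gives x = 200 − 0.53y and y = 200 − 0.86x, where x and y are each side's share when it proposes.
Hence (1 − 0.53·0.86)x = 200(1 − 0.53), i.e. 0.5442·x = 94.
x ≈ 172.7306; the acquirer's share is 200 − x ≈ 27.2694.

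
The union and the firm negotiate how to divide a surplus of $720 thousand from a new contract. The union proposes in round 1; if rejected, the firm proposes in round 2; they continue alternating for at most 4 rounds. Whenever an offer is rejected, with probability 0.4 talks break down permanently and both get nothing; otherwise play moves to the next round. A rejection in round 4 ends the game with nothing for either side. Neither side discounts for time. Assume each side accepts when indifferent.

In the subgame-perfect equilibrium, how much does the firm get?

Round 4 (the firm proposes): rejection yields 0 for the union; the firm offers 0 and keeps 720.
Round 3 (the union proposes): rejecting gives the firm an expected 0.6 × 720 = 432; the union offers that and keeps 288.
Round 2 (the firm proposes): rejecting gives the union an expected 0.6 × 288 = 172.8. The firm offers 172.8 and keeps 720 − 172.8 = 547.2.
Round 1 (the union proposes): rejecting gives the firm an expected 0.6 × 547.2 = 328.32; the union offers that and keeps 391.68.

328.32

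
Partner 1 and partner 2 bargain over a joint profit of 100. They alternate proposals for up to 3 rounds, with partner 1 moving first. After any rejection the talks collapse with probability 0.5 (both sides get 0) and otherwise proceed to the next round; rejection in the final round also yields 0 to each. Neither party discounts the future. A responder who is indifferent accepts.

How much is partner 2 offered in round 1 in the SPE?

25

By backward induction:
Round 3 (partner 1 proposes): partner 2 will accept anything ≥ 0, so partner 1 offers 0 and keeps 100.
Round 2 (partner 2 proposes): rejecting gives partner 1 an expected 0.5 × 100 = 50; partner 2 offers that and keeps 50.
Round 1 (partner 1 proposes): rejecting gives partner 2 an expected 0.5 × 50 = 25; partner 1 offers that and keeps 75.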